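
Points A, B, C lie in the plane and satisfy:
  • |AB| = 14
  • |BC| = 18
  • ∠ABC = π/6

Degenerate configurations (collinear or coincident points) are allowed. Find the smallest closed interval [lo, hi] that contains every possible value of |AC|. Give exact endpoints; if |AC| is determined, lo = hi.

|AB| ∈ {14}
|BC| ∈ {18}
|AC| ∈ {2·√(130 - 63·√(3))}

|AC| = 2·√(130 - 63·√(3))  (≈ 9.1391)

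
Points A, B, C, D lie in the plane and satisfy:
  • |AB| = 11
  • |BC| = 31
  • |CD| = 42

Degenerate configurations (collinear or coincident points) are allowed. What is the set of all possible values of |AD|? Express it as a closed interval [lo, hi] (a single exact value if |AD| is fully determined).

|AD| ∈ [0, 84]  (≈ [0.0000, 84.0000])

|AB| ∈ {11}
|BC| ∈ {31}
|CD| ∈ {42}
|AC| ∈ [20, 42]
|BD| ∈ [11, 73]
|AD| ∈ [0, 84]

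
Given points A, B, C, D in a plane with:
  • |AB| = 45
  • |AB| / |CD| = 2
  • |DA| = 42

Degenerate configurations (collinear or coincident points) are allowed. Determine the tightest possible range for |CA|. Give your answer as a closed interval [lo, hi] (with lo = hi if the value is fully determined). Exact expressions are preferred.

|CA| ∈ [39/2, 129/2]  (≈ [19.5000, 64.5000])

|AB| ∈ {45}
|AD| ∈ {42}
|CD| ∈ {45/2}
|BD| ∈ [3, 87]
|AC| ∈ [39/2, 129/2]
|BC| ∈ [0, 219/2]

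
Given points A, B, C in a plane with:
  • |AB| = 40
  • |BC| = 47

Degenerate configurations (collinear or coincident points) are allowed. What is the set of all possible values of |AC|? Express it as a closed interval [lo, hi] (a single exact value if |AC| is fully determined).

|AC| ∈ [7, 87]  (≈ [7.0000, 87.0000])

|AB| ∈ {40}
|BC| ∈ {47}
|AC| ∈ [7, 87]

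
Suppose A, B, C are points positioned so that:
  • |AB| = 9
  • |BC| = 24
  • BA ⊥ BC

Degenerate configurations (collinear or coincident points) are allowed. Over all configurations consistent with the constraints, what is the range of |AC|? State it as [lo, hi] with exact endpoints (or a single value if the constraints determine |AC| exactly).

|AB| ∈ {9}
|BC| ∈ {24}
|AC| ∈ {3·√(73)}

|AC| = 3·√(73)  (≈ 25.6320)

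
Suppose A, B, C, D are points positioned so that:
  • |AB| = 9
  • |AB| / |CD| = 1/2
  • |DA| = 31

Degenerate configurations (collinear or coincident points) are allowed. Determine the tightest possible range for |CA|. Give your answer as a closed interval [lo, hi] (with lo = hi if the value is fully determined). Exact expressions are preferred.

|CA| ∈ [13, 49]  (≈ [13.0000, 49.0000])

|AB| ∈ {9}
|AD| ∈ {31}
|CD| ∈ {18}
|BD| ∈ [22, 40]
|AC| ∈ [13, 49]
|BC| ∈ [4, 58]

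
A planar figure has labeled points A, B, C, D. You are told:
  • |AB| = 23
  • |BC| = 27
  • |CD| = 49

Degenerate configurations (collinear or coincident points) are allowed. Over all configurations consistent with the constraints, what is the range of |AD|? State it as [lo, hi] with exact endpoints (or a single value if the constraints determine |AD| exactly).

|AD| ∈ [0, 99]  (≈ [0.0000, 99.0000])

|AB| ∈ {23}
|BC| ∈ {27}
|CD| ∈ {49}
|AC| ∈ [4, 50]
|BD| ∈ [22, 76]
|AD| ∈ [0, 99]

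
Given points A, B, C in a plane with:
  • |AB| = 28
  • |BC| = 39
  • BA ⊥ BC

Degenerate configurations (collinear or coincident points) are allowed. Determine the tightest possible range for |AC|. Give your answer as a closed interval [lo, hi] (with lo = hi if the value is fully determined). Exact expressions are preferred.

|AC| = √(2305)  (≈ 48.0104)

|AB| ∈ {28}
|BC| ∈ {39}
|AC| ∈ {√(2305)}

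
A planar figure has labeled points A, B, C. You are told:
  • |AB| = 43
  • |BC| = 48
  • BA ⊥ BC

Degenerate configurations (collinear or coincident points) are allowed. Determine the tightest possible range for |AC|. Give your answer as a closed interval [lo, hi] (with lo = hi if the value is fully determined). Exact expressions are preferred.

|AC| = √(4153)  (≈ 64.4438)

|AB| ∈ {43}
|BC| ∈ {48}
|AC| ∈ {√(4153)}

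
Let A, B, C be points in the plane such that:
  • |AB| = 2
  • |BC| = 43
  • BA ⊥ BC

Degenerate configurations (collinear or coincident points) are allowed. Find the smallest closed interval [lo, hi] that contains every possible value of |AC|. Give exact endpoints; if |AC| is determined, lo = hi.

|AB| ∈ {2}
|BC| ∈ {43}
|AC| ∈ {√(1853)}

|AC| = √(1853)  (≈ 43.0465)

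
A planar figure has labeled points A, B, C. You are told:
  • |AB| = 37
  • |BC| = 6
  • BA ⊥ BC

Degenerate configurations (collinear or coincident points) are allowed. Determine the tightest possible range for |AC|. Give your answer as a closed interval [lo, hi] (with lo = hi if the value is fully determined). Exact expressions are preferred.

|AB| ∈ {37}
|BC| ∈ {6}
|AC| ∈ {√(1405)}

|AC| = √(1405)  (≈ 37.4833)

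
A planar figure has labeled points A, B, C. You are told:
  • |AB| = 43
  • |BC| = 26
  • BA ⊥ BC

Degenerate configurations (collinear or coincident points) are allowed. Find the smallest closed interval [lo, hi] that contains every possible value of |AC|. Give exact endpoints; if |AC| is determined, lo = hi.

|AC| = 5·√(101)  (≈ 50.2494)

|AB| ∈ {43}
|BC| ∈ {26}
|AC| ∈ {5·√(101)}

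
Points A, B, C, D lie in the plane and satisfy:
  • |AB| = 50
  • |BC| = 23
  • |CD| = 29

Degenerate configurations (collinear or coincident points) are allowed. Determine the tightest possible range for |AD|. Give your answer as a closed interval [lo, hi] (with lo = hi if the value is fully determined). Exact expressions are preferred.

|AB| ∈ {50}
|BC| ∈ {23}
|CD| ∈ {29}
|AC| ∈ [27, 73]
|BD| ∈ [6, 52]
|AD| ∈ [0, 102]

|AD| ∈ [0, 102]  (≈ [0.0000, 102.0000])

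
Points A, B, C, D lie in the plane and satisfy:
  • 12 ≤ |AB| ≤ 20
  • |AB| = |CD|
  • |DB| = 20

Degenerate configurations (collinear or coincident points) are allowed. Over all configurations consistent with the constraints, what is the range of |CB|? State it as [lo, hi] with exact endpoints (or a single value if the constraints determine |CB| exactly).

|CB| ∈ [0, 40]  (≈ [0.0000, 40.0000])

|AB| ∈ [12, 20]
|BD| ∈ {20}
|CD| ∈ [12, 20]
|AD| ∈ [0, 40]
|BC| ∈ [0, 40]
|AC| ∈ [0, 60]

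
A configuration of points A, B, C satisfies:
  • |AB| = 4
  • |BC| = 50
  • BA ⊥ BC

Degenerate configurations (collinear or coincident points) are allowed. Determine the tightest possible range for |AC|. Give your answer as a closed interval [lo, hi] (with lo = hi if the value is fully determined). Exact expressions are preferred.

|AC| = 2·√(629)  (≈ 50.1597)

|AB| ∈ {4}
|BC| ∈ {50}
|AC| ∈ {2·√(629)}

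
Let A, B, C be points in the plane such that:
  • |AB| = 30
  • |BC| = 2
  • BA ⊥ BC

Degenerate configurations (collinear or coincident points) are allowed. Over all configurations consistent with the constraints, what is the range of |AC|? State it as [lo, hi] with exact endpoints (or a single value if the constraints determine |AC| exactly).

|AB| ∈ {30}
|BC| ∈ {2}
|AC| ∈ {2·√(226)}

|AC| = 2·√(226)  (≈ 30.0666)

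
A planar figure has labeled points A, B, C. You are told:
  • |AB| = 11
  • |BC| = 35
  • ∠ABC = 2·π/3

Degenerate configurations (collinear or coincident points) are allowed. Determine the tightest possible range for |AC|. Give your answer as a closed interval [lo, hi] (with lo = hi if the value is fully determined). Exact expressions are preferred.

|AB| ∈ {11}
|BC| ∈ {35}
|AC| ∈ {√(1731)}

|AC| = √(1731)  (≈ 41.6053)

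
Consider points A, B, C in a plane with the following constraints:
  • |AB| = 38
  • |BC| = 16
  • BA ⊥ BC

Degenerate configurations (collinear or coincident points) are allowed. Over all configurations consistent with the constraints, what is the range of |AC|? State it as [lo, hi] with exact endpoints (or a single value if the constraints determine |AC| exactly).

|AB| ∈ {38}
|BC| ∈ {16}
|AC| ∈ {10·√(17)}

|AC| = 10·√(17)  (≈ 41.2311)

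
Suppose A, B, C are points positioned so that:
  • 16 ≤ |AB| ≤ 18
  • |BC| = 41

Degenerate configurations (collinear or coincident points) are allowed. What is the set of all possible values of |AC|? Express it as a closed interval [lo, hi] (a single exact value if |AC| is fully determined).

|AB| ∈ [16, 18]
|BC| ∈ {41}
|AC| ∈ [23, 59]

|AC| ∈ [23, 59]  (≈ [23.0000, 59.0000])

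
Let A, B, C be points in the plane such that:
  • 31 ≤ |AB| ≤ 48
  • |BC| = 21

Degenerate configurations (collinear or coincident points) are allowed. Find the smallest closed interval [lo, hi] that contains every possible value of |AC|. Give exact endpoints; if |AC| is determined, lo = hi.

|AB| ∈ [31, 48]
|BC| ∈ {21}
|AC| ∈ [10, 69]

|AC| ∈ [10, 69]  (≈ [10.0000, 69.0000])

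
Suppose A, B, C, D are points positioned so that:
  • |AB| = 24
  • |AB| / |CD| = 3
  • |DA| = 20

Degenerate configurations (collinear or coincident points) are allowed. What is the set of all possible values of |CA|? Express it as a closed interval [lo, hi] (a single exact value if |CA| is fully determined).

|CA| ∈ [12, 28]  (≈ [12.0000, 28.0000])

|AB| ∈ {24}
|AD| ∈ {20}
|CD| ∈ {8}
|BD| ∈ [4, 44]
|AC| ∈ [12, 28]
|BC| ∈ [0, 52]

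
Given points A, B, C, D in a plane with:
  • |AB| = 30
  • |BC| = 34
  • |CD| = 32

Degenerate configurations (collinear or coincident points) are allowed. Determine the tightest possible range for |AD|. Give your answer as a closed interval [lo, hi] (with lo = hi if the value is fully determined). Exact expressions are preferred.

|AD| ∈ [0, 96]  (≈ [0.0000, 96.0000])

|AB| ∈ {30}
|BC| ∈ {34}
|CD| ∈ {32}
|AC| ∈ [4, 64]
|BD| ∈ [2, 66]
|AD| ∈ [0, 96]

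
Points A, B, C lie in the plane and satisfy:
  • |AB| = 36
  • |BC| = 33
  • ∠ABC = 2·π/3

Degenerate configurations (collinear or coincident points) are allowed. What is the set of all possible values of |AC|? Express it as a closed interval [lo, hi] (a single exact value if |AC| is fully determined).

|AB| ∈ {36}
|BC| ∈ {33}
|AC| ∈ {3·√(397)}

|AC| = 3·√(397)  (≈ 59.7746)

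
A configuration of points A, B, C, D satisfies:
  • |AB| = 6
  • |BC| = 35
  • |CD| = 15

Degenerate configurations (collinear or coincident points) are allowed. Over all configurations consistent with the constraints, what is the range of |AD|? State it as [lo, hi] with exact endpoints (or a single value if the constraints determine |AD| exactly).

|AB| ∈ {6}
|BC| ∈ {35}
|CD| ∈ {15}
|AC| ∈ [29, 41]
|BD| ∈ [20, 50]
|AD| ∈ [14, 56]

|AD| ∈ [14, 56]  (≈ [14.0000, 56.0000])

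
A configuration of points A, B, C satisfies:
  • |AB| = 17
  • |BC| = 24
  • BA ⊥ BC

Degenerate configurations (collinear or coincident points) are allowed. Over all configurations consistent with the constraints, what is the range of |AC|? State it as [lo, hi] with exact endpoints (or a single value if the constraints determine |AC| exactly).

|AC| = √(865)  (≈ 29.4109)

|AB| ∈ {17}
|BC| ∈ {24}
|AC| ∈ {√(865)}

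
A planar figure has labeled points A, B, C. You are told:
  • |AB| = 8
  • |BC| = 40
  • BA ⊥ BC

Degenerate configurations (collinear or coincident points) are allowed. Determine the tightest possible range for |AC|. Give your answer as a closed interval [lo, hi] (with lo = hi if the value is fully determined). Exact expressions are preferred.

|AB| ∈ {8}
|BC| ∈ {40}
|AC| ∈ {8·√(26)}

|AC| = 8·√(26)  (≈ 40.7922)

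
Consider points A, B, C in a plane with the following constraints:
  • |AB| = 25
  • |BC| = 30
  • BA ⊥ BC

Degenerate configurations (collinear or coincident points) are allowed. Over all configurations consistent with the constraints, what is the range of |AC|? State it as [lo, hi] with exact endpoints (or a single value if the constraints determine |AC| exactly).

|AC| = 5·√(61)  (≈ 39.0512)

|AB| ∈ {25}
|BC| ∈ {30}
|AC| ∈ {5·√(61)}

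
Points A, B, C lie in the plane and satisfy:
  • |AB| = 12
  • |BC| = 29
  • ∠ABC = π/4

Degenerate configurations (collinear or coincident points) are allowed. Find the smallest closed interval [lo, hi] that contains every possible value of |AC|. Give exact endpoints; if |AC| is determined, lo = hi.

|AC| = √(985 - 348·√(2))  (≈ 22.2003)

|AB| ∈ {12}
|BC| ∈ {29}
|AC| ∈ {√(985 - 348·√(2))}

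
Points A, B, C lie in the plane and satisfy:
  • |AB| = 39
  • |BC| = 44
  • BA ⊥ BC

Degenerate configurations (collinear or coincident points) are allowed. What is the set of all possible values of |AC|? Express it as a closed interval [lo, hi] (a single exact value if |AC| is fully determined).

|AC| = √(3457)  (≈ 58.7963)

|AB| ∈ {39}
|BC| ∈ {44}
|AC| ∈ {√(3457)}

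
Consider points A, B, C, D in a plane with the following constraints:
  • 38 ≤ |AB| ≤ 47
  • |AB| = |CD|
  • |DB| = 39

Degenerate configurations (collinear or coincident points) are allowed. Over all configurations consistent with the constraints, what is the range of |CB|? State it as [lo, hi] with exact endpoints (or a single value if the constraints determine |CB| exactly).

|AB| ∈ [38, 47]
|BD| ∈ {39}
|CD| ∈ [38, 47]
|AD| ∈ [0, 86]
|BC| ∈ [0, 86]
|AC| ∈ [0, 133]

|CB| ∈ [0, 86]  (≈ [0.0000, 86.0000])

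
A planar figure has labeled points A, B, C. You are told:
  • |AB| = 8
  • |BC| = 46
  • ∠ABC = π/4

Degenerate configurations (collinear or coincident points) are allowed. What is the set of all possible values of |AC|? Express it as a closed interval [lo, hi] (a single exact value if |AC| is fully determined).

|AC| = 2·√(545 - 92·√(2))  (≈ 40.7378)

|AB| ∈ {8}
|BC| ∈ {46}
|AC| ∈ {2·√(545 - 92·√(2))}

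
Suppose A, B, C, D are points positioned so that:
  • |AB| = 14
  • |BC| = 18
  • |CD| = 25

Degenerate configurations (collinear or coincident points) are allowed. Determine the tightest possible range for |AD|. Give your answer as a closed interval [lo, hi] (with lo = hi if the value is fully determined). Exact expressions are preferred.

|AD| ∈ [0, 57]  (≈ [0.0000, 57.0000])

|AB| ∈ {14}
|BC| ∈ {18}
|CD| ∈ {25}
|AC| ∈ [4, 32]
|BD| ∈ [7, 43]
|AD| ∈ [0, 57]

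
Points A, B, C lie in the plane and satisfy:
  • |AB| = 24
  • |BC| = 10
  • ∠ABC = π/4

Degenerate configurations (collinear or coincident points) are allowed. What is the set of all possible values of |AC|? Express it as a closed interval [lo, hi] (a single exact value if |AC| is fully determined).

|AC| = 2·√(169 - 60·√(2))  (≈ 18.3464)

|AB| ∈ {24}
|BC| ∈ {10}
|AC| ∈ {2·√(169 - 60·√(2))}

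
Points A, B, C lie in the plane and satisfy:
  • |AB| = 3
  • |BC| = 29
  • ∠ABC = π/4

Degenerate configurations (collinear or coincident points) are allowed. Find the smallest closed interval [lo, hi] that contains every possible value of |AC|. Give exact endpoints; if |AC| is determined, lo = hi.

|AB| ∈ {3}
|BC| ∈ {29}
|AC| ∈ {√(850 - 87·√(2))}

|AC| = √(850 - 87·√(2))  (≈ 26.9623)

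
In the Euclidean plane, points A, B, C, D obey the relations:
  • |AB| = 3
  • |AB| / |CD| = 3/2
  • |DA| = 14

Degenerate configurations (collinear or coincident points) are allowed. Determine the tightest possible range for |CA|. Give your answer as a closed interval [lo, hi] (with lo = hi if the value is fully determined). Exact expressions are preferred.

|AB| ∈ {3}
|AD| ∈ {14}
|CD| ∈ {2}
|BD| ∈ [11, 17]
|AC| ∈ [12, 16]
|BC| ∈ [9, 19]

|CA| ∈ [12, 16]  (≈ [12.0000, 16.0000])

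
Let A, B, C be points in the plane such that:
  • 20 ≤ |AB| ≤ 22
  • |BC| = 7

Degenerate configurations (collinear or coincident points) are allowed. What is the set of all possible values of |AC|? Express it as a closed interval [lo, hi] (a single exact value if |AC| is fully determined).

|AB| ∈ [20, 22]
|BC| ∈ {7}
|AC| ∈ [13, 29]

|AC| ∈ [13, 29]  (≈ [13.0000, 29.0000])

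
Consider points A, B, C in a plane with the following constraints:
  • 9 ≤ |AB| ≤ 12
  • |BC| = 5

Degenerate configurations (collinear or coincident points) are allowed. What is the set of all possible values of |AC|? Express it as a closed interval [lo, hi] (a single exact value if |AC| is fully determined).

|AC| ∈ [4, 17]  (≈ [4.0000, 17.0000])

|AB| ∈ [9, 12]
|BC| ∈ {5}
|AC| ∈ [4, 17]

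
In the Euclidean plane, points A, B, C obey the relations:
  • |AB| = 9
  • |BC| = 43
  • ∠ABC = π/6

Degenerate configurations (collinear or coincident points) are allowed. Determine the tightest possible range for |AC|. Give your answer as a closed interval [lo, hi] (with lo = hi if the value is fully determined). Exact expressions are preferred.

|AB| ∈ {9}
|BC| ∈ {43}
|AC| ∈ {√(1930 - 387·√(3))}

|AC| = √(1930 - 387·√(3))  (≈ 35.4922)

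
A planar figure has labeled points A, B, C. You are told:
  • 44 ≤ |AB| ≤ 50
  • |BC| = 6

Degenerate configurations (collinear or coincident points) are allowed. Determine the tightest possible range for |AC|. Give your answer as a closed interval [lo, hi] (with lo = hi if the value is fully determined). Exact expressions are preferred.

|AB| ∈ [44, 50]
|BC| ∈ {6}
|AC| ∈ [38, 56]

|AC| ∈ [38, 56]  (≈ [38.0000, 56.0000])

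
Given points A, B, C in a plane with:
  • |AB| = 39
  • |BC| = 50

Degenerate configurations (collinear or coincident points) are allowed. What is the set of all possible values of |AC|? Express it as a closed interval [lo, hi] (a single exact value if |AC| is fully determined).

|AC| ∈ [11, 89]  (≈ [11.0000, 89.0000])

|AB| ∈ {39}
|BC| ∈ {50}
|AC| ∈ [11, 89]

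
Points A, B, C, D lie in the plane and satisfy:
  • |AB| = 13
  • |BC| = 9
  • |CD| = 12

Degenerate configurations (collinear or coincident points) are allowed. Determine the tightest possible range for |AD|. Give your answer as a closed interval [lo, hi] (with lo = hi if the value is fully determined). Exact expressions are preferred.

|AD| ∈ [0, 34]  (≈ [0.0000, 34.0000])

|AB| ∈ {13}
|BC| ∈ {9}
|CD| ∈ {12}
|AC| ∈ [4, 22]
|BD| ∈ [3, 21]
|AD| ∈ [0, 34]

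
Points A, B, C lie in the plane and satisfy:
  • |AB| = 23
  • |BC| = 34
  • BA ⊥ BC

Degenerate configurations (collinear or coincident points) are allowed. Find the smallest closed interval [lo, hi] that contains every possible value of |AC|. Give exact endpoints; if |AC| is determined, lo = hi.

|AB| ∈ {23}
|BC| ∈ {34}
|AC| ∈ {√(1685)}

|AC| = √(1685)  (≈ 41.0488)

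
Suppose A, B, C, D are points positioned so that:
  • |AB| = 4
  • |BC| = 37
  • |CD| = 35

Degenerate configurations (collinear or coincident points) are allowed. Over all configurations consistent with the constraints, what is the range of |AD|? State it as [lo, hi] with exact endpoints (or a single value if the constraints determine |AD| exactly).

|AB| ∈ {4}
|BC| ∈ {37}
|CD| ∈ {35}
|AC| ∈ [33, 41]
|BD| ∈ [2, 72]
|AD| ∈ [0, 76]

|AD| ∈ [0, 76]  (≈ [0.0000, 76.0000])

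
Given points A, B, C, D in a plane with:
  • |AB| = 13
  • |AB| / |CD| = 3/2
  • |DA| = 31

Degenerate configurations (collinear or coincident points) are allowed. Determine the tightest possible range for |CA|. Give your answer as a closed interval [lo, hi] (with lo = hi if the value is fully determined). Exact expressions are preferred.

|CA| ∈ [67/3, 119/3]  (≈ [22.3333, 39.6667])

|AB| ∈ {13}
|AD| ∈ {31}
|CD| ∈ {26/3}
|BD| ∈ [18, 44]
|AC| ∈ [67/3, 119/3]
|BC| ∈ [28/3, 158/3]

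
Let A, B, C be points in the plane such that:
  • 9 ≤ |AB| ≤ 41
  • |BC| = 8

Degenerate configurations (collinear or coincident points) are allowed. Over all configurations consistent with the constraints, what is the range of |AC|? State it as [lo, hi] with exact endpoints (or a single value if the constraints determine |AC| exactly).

|AC| ∈ [1, 49]  (≈ [1.0000, 49.0000])

|AB| ∈ [9, 41]
|BC| ∈ {8}
|AC| ∈ [1, 49]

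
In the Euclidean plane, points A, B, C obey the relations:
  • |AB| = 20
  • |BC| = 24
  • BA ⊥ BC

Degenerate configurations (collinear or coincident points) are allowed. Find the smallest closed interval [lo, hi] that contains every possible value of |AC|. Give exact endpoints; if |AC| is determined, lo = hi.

|AC| = 4·√(61)  (≈ 31.2410)

|AB| ∈ {20}
|BC| ∈ {24}
|AC| ∈ {4·√(61)}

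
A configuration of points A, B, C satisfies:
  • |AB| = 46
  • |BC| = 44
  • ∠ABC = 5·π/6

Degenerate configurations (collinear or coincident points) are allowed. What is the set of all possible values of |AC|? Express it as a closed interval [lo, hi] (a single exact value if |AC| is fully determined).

|AC| = 2·√(506·√(3) + 1013)  (≈ 86.9349)

|AB| ∈ {46}
|BC| ∈ {44}
|AC| ∈ {2·√(506·√(3) + 1013)}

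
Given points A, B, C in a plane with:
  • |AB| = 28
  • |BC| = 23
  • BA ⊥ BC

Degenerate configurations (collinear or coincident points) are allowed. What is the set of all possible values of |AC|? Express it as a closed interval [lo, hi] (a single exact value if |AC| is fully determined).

|AC| = √(1313)  (≈ 36.2353)

|AB| ∈ {28}
|BC| ∈ {23}
|AC| ∈ {√(1313)}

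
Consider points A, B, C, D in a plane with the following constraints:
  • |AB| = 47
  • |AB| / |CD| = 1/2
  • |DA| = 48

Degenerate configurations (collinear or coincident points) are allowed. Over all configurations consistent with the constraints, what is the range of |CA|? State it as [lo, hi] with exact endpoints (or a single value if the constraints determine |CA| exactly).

|CA| ∈ [46, 142]  (≈ [46.0000, 142.0000])

|AB| ∈ {47}
|AD| ∈ {48}
|CD| ∈ {94}
|BD| ∈ [1, 95]
|AC| ∈ [46, 142]
|BC| ∈ [0, 189]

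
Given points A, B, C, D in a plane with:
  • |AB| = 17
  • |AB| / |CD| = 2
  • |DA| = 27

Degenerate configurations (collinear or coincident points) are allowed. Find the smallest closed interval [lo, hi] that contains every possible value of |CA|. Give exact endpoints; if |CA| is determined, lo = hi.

|AB| ∈ {17}
|AD| ∈ {27}
|CD| ∈ {17/2}
|BD| ∈ [10, 44]
|AC| ∈ [37/2, 71/2]
|BC| ∈ [3/2, 105/2]

|CA| ∈ [37/2, 71/2]  (≈ [18.5000, 35.5000])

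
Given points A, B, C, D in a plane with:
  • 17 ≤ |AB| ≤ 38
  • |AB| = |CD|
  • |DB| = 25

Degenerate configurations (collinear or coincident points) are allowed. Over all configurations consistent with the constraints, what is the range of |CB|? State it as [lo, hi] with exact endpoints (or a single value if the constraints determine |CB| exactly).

|AB| ∈ [17, 38]
|BD| ∈ {25}
|CD| ∈ [17, 38]
|AD| ∈ [0, 63]
|BC| ∈ [0, 63]
|AC| ∈ [0, 101]

|CB| ∈ [0, 63]  (≈ [0.0000, 63.0000])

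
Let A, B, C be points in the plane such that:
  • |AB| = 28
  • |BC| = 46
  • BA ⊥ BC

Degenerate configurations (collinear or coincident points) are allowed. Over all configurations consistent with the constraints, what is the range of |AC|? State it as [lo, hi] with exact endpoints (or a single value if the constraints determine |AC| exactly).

|AC| = 10·√(29)  (≈ 53.8516)

|AB| ∈ {28}
|BC| ∈ {46}
|AC| ∈ {10·√(29)}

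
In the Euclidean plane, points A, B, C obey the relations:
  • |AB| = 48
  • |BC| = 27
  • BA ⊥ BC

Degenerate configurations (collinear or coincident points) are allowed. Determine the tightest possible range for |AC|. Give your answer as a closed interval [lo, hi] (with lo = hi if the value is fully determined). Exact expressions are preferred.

|AC| = 3·√(337)  (≈ 55.0727)

|AB| ∈ {48}
|BC| ∈ {27}
|AC| ∈ {3·√(337)}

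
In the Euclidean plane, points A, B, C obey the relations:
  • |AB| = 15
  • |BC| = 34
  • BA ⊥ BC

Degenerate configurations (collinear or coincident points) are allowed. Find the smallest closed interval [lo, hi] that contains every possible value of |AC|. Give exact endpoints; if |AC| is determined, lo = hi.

|AB| ∈ {15}
|BC| ∈ {34}
|AC| ∈ {√(1381)}

|AC| = √(1381)  (≈ 37.1618)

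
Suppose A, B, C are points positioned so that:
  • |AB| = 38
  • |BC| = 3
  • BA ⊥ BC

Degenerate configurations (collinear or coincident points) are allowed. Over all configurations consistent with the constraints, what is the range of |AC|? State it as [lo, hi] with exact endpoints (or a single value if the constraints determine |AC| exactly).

|AB| ∈ {38}
|BC| ∈ {3}
|AC| ∈ {√(1453)}

|AC| = √(1453)  (≈ 38.1182)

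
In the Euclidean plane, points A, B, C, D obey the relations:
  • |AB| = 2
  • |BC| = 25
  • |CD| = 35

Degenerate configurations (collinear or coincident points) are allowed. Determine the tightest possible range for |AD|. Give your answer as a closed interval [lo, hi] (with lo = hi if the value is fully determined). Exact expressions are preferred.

|AD| ∈ [8, 62]  (≈ [8.0000, 62.0000])

|AB| ∈ {2}
|BC| ∈ {25}
|CD| ∈ {35}
|AC| ∈ [23, 27]
|BD| ∈ [10, 60]
|AD| ∈ [8, 62]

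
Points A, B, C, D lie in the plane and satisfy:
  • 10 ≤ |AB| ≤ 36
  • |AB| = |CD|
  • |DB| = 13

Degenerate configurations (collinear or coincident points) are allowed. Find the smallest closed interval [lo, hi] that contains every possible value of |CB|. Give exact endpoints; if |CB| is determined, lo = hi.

|CB| ∈ [0, 49]  (≈ [0.0000, 49.0000])

|AB| ∈ [10, 36]
|BD| ∈ {13}
|CD| ∈ [10, 36]
|AD| ∈ [0, 49]
|BC| ∈ [0, 49]
|AC| ∈ [0, 85]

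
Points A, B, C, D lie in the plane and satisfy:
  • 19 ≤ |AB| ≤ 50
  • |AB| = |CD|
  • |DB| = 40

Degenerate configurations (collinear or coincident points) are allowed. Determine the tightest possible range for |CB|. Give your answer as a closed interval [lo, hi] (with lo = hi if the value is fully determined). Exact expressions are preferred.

|CB| ∈ [0, 90]  (≈ [0.0000, 90.0000])

|AB| ∈ [19, 50]
|BD| ∈ {40}
|CD| ∈ [19, 50]
|AD| ∈ [0, 90]
|BC| ∈ [0, 90]
|AC| ∈ [0, 140]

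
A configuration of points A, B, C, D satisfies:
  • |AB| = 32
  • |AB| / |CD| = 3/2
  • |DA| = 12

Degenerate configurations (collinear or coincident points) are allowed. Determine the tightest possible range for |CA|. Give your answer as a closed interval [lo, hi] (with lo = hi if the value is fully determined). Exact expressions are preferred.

|CA| ∈ [28/3, 100/3]  (≈ [9.3333, 33.3333])

|AB| ∈ {32}
|AD| ∈ {12}
|CD| ∈ {64/3}
|BD| ∈ [20, 44]
|AC| ∈ [28/3, 100/3]
|BC| ∈ [0, 196/3]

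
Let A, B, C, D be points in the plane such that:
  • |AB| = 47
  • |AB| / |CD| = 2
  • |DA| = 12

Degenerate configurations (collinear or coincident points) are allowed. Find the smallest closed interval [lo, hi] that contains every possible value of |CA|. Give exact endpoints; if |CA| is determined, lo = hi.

|AB| ∈ {47}
|AD| ∈ {12}
|CD| ∈ {47/2}
|BD| ∈ [35, 59]
|AC| ∈ [23/2, 71/2]
|BC| ∈ [23/2, 165/2]

|CA| ∈ [23/2, 71/2]  (≈ [11.5000, 35.5000])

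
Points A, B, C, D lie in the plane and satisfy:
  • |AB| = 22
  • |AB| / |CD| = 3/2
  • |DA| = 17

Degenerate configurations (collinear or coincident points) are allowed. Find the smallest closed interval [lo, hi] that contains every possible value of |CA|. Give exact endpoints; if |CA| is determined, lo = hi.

|CA| ∈ [7/3, 95/3]  (≈ [2.3333, 31.6667])

|AB| ∈ {22}
|AD| ∈ {17}
|CD| ∈ {44/3}
|BD| ∈ [5, 39]
|AC| ∈ [7/3, 95/3]
|BC| ∈ [0, 161/3]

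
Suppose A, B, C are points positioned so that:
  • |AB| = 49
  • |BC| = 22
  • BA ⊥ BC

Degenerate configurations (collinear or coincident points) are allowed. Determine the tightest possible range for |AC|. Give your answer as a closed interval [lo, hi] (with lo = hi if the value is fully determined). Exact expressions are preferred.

|AB| ∈ {49}
|BC| ∈ {22}
|AC| ∈ {√(2885)}

|AC| = √(2885)  (≈ 53.7122)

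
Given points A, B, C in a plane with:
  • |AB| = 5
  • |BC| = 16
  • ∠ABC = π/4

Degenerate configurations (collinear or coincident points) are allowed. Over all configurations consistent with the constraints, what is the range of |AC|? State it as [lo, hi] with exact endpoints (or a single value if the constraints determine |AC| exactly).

|AC| = √(281 - 80·√(2))  (≈ 12.9562)

|AB| ∈ {5}
|BC| ∈ {16}
|AC| ∈ {√(281 - 80·√(2))}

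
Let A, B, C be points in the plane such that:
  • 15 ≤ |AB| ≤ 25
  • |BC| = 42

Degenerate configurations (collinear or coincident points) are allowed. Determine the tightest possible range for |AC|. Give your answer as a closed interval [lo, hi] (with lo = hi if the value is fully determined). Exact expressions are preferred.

|AC| ∈ [17, 67]  (≈ [17.0000, 67.0000])

|AB| ∈ [15, 25]
|BC| ∈ {42}
|AC| ∈ [17, 67]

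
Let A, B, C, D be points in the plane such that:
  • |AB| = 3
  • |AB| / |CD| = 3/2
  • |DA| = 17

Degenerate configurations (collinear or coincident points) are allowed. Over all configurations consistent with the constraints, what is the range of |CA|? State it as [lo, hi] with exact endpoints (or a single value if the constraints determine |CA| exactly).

|AB| ∈ {3}
|AD| ∈ {17}
|CD| ∈ {2}
|BD| ∈ [14, 20]
|AC| ∈ [15, 19]
|BC| ∈ [12, 22]

|CA| ∈ [15, 19]  (≈ [15.0000, 19.0000])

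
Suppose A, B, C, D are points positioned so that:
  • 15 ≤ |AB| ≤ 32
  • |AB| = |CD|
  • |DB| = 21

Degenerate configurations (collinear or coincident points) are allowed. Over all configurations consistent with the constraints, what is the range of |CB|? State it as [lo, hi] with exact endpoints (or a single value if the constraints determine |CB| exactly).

|CB| ∈ [0, 53]  (≈ [0.0000, 53.0000])

|AB| ∈ [15, 32]
|BD| ∈ {21}
|CD| ∈ [15, 32]
|AD| ∈ [0, 53]
|BC| ∈ [0, 53]
|AC| ∈ [0, 85]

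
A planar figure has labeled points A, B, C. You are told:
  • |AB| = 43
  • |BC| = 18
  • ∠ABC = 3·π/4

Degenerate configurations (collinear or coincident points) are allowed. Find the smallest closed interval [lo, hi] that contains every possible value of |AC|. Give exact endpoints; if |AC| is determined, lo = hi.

|AB| ∈ {43}
|BC| ∈ {18}
|AC| ∈ {√(774·√(2) + 2173)}

|AC| = √(774·√(2) + 2173)  (≈ 57.1629)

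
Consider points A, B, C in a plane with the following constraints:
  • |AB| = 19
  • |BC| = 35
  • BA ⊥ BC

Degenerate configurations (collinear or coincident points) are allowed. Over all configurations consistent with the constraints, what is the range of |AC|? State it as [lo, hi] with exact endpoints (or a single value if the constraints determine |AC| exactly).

|AC| = √(1586)  (≈ 39.8246)

|AB| ∈ {19}
|BC| ∈ {35}
|AC| ∈ {√(1586)}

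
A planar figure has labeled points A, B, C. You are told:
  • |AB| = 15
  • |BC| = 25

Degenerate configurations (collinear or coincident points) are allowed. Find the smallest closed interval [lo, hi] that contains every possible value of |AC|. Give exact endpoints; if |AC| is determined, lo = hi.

|AC| ∈ [10, 40]  (≈ [10.0000, 40.0000])

|AB| ∈ {15}
|BC| ∈ {25}
|AC| ∈ [10, 40]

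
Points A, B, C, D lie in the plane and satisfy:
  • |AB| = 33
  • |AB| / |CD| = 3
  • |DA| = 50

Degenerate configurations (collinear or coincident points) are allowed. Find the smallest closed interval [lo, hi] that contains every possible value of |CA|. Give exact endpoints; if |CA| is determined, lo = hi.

|AB| ∈ {33}
|AD| ∈ {50}
|CD| ∈ {11}
|BD| ∈ [17, 83]
|AC| ∈ [39, 61]
|BC| ∈ [6, 94]

|CA| ∈ [39, 61]  (≈ [39.0000, 61.0000])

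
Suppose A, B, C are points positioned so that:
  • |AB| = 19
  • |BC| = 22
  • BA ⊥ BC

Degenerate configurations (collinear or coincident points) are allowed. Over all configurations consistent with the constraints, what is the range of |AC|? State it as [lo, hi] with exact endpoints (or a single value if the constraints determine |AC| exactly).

|AC| = 13·√(5)  (≈ 29.0689)

|AB| ∈ {19}
|BC| ∈ {22}
|AC| ∈ {13·√(5)}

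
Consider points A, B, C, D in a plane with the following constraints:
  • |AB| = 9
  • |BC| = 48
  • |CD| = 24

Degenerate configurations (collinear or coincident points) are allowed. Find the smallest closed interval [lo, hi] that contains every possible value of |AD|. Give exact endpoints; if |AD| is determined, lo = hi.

|AD| ∈ [15, 81]  (≈ [15.0000, 81.0000])

|AB| ∈ {9}
|BC| ∈ {48}
|CD| ∈ {24}
|AC| ∈ [39, 57]
|BD| ∈ [24, 72]
|AD| ∈ [15, 81]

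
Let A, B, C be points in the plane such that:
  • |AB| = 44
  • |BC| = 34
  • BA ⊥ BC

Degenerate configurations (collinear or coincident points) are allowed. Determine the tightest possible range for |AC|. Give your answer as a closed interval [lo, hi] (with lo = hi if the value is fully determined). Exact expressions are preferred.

|AB| ∈ {44}
|BC| ∈ {34}
|AC| ∈ {2·√(773)}

|AC| = 2·√(773)  (≈ 55.6058)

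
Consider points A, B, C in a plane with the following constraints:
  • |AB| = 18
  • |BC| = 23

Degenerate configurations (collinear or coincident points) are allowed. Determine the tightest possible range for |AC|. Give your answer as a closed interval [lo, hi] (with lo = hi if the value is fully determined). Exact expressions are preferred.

|AC| ∈ [5, 41]  (≈ [5.0000, 41.0000])

|AB| ∈ {18}
|BC| ∈ {23}
|AC| ∈ [5, 41]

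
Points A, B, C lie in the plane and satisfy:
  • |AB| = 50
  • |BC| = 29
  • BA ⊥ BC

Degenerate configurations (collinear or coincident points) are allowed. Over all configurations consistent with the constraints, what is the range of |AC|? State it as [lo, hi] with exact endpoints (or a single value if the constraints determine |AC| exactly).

|AC| = √(3341)  (≈ 57.8014)

|AB| ∈ {50}
|BC| ∈ {29}
|AC| ∈ {√(3341)}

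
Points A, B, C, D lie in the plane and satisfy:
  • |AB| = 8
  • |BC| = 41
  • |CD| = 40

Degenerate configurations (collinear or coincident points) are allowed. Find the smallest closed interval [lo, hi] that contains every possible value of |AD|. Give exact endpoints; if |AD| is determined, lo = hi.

|AB| ∈ {8}
|BC| ∈ {41}
|CD| ∈ {40}
|AC| ∈ [33, 49]
|BD| ∈ [1, 81]
|AD| ∈ [0, 89]

|AD| ∈ [0, 89]  (≈ [0.0000, 89.0000])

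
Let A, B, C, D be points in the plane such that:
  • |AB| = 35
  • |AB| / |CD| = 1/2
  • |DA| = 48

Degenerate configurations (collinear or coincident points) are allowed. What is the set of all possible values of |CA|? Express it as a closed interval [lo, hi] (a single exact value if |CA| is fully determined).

|AB| ∈ {35}
|AD| ∈ {48}
|CD| ∈ {70}
|BD| ∈ [13, 83]
|AC| ∈ [22, 118]
|BC| ∈ [0, 153]

|CA| ∈ [22, 118]  (≈ [22.0000, 118.0000])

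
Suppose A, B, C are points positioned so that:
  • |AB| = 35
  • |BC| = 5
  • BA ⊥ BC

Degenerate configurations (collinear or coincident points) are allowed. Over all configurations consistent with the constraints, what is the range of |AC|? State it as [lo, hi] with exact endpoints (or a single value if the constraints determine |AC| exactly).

|AB| ∈ {35}
|BC| ∈ {5}
|AC| ∈ {25·√(2)}

|AC| = 25·√(2)  (≈ 35.3553)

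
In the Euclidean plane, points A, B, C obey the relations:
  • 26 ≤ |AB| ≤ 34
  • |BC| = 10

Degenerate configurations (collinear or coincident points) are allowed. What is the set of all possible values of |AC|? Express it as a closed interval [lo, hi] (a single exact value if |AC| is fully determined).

|AC| ∈ [16, 44]  (≈ [16.0000, 44.0000])

|AB| ∈ [26, 34]
|BC| ∈ {10}
|AC| ∈ [16, 44]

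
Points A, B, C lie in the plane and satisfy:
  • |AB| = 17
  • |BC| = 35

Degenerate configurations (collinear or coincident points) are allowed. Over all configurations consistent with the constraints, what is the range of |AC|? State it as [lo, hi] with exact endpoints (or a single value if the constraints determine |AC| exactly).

|AB| ∈ {17}
|BC| ∈ {35}
|AC| ∈ [18, 52]

|AC| ∈ [18, 52]  (≈ [18.0000, 52.0000])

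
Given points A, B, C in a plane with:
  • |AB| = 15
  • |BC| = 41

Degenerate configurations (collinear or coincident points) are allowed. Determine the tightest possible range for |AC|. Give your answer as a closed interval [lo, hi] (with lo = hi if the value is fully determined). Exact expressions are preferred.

|AB| ∈ {15}
|BC| ∈ {41}
|AC| ∈ [26, 56]

|AC| ∈ [26, 56]  (≈ [26.0000, 56.0000])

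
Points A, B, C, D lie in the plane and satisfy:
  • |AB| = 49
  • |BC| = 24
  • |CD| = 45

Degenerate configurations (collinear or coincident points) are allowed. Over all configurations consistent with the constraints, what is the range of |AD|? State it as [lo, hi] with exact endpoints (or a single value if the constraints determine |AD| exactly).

|AD| ∈ [0, 118]  (≈ [0.0000, 118.0000])

|AB| ∈ {49}
|BC| ∈ {24}
|CD| ∈ {45}
|AC| ∈ [25, 73]
|BD| ∈ [21, 69]
|AD| ∈ [0, 118]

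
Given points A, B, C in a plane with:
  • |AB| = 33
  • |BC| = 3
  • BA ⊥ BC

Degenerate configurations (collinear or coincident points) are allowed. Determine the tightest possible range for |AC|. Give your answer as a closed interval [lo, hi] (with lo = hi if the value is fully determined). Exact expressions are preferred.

|AB| ∈ {33}
|BC| ∈ {3}
|AC| ∈ {3·√(122)}

|AC| = 3·√(122)  (≈ 33.1361)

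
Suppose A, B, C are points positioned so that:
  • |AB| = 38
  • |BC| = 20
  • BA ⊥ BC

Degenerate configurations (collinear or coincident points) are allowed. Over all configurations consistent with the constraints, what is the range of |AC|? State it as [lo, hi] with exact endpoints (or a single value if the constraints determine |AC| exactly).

|AC| = 2·√(461)  (≈ 42.9418)

|AB| ∈ {38}
|BC| ∈ {20}
|AC| ∈ {2·√(461)}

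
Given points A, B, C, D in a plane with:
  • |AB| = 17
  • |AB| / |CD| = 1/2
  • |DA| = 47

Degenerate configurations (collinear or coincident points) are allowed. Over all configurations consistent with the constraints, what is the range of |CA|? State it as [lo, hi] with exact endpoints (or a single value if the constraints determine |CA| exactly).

|AB| ∈ {17}
|AD| ∈ {47}
|CD| ∈ {34}
|BD| ∈ [30, 64]
|AC| ∈ [13, 81]
|BC| ∈ [0, 98]

|CA| ∈ [13, 81]  (≈ [13.0000, 81.0000])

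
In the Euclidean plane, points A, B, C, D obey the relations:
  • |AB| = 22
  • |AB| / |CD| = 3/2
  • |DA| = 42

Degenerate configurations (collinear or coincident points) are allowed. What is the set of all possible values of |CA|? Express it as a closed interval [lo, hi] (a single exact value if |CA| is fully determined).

|CA| ∈ [82/3, 170/3]  (≈ [27.3333, 56.6667])

|AB| ∈ {22}
|AD| ∈ {42}
|CD| ∈ {44/3}
|BD| ∈ [20, 64]
|AC| ∈ [82/3, 170/3]
|BC| ∈ [16/3, 236/3]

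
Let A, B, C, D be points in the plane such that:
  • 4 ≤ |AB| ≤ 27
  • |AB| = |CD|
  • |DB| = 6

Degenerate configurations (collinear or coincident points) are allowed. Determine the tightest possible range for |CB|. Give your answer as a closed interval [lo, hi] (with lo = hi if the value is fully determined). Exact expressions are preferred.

|AB| ∈ [4, 27]
|BD| ∈ {6}
|CD| ∈ [4, 27]
|AD| ∈ [0, 33]
|BC| ∈ [0, 33]
|AC| ∈ [0, 60]

|CB| ∈ [0, 33]  (≈ [0.0000, 33.0000])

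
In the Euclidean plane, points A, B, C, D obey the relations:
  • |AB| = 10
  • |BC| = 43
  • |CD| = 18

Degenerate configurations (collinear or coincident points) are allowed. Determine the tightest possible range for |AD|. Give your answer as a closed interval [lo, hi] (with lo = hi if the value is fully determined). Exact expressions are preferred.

|AD| ∈ [15, 71]  (≈ [15.0000, 71.0000])

|AB| ∈ {10}
|BC| ∈ {43}
|CD| ∈ {18}
|AC| ∈ [33, 53]
|BD| ∈ [25, 61]
|AD| ∈ [15, 71]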